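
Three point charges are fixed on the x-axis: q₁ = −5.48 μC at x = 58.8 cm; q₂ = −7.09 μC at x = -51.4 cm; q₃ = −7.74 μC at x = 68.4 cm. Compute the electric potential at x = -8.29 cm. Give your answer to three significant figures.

Electric potential is a scalar, so the contributions from each charge add algebraically: V = Σ kqᵢ/rᵢ.
Distances from the field point to each charge: r₁ = 0.671 m, r₂ = 0.431 m, r₃ = 0.767 m.
V = k[(-5.48×10⁻⁶)/(0.671) + (-7.09×10⁻⁶)/(0.431) + (-7.74×10⁻⁶)/(0.767)] = -3.12×10⁵ V.

-3.12×10⁵ V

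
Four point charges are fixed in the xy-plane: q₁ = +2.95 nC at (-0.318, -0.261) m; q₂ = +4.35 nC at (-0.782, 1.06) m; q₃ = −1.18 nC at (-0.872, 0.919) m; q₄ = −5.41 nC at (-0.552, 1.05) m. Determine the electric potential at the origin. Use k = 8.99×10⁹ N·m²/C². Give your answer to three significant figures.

44.8 V

The total potential is the scalar sum of each charge's contribution, V = Σ kqᵢ/rᵢ.
Distances from the field point to each charge: r₁ = 0.411 m, r₂ = 1.32 m, r₃ = 1.27 m, r₄ = 1.19 m.
V = k[(2.95×10⁻⁹)/(0.411) + (4.35×10⁻⁹)/(1.32) + (-1.18×10⁻⁹)/(1.27) + (-5.41×10⁻⁹)/(1.19)] = 44.8 V.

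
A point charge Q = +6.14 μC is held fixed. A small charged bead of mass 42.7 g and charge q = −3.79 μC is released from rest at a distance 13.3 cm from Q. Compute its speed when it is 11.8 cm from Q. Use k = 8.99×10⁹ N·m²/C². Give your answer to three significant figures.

Only the electrostatic force acts, so mechanical energy is conserved: ½mv² = U₁ − U₂ = kQq(1/r₁ − 1/r₂).
U₁ − U₂ = (8.99×10⁹ N·m²/C²)(6.14×10⁻⁶ C)(-3.79×10⁻⁶ C)(1/0.133 − 1/0.118) = 0.200 J.
v = √(2·0.200/0.0427) = 3.06 m/s.

3.06 m/s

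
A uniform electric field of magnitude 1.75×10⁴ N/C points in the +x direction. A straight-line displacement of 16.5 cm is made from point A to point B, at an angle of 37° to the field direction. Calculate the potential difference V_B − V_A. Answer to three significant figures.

Only the component of displacement along E changes the potential: ΔV = −E·d·cosθ.
ΔV = −(1.75×10⁴ V/m)(0.165 m)cos37° = -2310 V.

-2310 V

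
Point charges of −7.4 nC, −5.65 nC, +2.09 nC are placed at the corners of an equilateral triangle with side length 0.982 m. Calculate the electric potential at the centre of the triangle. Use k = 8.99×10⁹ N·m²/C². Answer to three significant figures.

Electric potential is a scalar, so the contributions from each charge add algebraically: V = Σ kqᵢ/rᵢ.
The distance from each vertex to the centroid is a/√3 = 0.567 m.
V = k[(-7.40×10⁻⁹)/(0.567) + (-5.65×10⁻⁹)/(0.567) + (2.09×10⁻⁹)/(0.567)] = -174 V.

-174 V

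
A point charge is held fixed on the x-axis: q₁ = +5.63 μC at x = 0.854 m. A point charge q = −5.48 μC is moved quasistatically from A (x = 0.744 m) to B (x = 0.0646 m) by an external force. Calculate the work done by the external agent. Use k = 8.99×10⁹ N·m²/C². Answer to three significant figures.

2.17 J

For quasistatic motion the external work equals the change in potential energy: W_ext = qΔV = q(V_B − V_A).
At A: distance to the source charge is 0.110 m; V_A = kq₁/r = 4.60×10⁵ V.
At B: distance to the source charge is 0.789 m; V_B = kq₁/r = 6.41×10⁴ V.
ΔV = V_B − V_A = -3.96×10⁵ V.
W_ext = qΔV = (-5.48×10⁻⁶ C)(-3.96×10⁵ V) = 2.17 J.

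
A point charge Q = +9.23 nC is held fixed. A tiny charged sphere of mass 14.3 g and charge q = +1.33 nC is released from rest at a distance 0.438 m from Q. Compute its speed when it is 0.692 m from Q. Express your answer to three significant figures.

3.60×10⁻³ m/s

Only the electrostatic force acts, so mechanical energy is conserved: ½mv² = U₁ − U₂ = kQq(1/r₁ − 1/r₂).
U₁ − U₂ = (8.99×10⁹ N·m²/C²)(9.23×10⁻⁹ C)(1.33×10⁻⁹ C)(1/0.438 − 1/0.692) = 9.25×10⁻⁸ J.
v = √(2·9.25×10⁻⁸/0.0143) = 3.60×10⁻³ m/s.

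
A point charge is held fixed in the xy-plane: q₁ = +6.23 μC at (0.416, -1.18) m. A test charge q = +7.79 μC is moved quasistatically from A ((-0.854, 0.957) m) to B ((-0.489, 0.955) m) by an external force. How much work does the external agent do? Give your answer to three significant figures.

0.0126 J

For quasistatic motion the external work equals the change in potential energy: W_ext = qΔV = q(V_B − V_A).
At A: distance to the source charge is 2.49 m; V_A = kq₁/r = 2.25×10⁴ V.
At B: distance to the source charge is 2.32 m; V_B = kq₁/r = 2.42×10⁴ V.
ΔV = V_B − V_A = 1620 V.
W_ext = qΔV = (7.79×10⁻⁶ C)(1620 V) = 0.0126 J.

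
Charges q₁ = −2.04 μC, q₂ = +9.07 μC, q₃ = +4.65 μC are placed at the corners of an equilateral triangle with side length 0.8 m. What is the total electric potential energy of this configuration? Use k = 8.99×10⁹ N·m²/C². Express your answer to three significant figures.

The assembly work is the sum of pairwise potential energies, U = Σ_{i<j} kqᵢqⱼ/rᵢⱼ.
All three pair separations equal the side length, 0.800 m.
U = (-0.208) + (-0.107) + (0.474) = 0.159 J.

0.159 J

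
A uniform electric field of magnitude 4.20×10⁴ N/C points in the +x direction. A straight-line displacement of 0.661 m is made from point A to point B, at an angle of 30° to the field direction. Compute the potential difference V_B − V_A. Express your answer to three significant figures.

Only the component of displacement along E changes the potential: ΔV = −E·d·cosθ.
ΔV = −(4.20×10⁴ V/m)(0.661 m)cos30° = -2.40×10⁴ V.

-2.40×10⁴ V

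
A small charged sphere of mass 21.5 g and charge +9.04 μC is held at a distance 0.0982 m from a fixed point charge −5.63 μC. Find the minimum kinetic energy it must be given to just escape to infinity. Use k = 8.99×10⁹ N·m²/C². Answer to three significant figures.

To just escape, total mechanical energy must reach zero at infinity: ½mv²_min + U = 0, so ½mv²_min = −U = |kQq|/r.
|U| = |kQq|/r = (8.99×10⁹ N·m²/C²)(5.63×10⁻⁶)(9.04×10⁻⁶)/(0.0982) = 4.66 J.

4.66 J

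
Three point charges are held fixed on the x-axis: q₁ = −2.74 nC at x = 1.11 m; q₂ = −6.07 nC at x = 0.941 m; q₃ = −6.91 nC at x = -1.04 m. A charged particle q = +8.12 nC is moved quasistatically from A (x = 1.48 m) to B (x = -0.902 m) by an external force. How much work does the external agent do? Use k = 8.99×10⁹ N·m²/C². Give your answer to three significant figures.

For quasistatic motion the external work equals the change in potential energy: W_ext = qΔV = q(V_B − V_A).
At A: distances to the source charges are 0.370 m, 0.539 m, 2.52 m; V_A = Σ kqᵢ/rᵢ = -192 V.
At B: distances to the source charges are 2.01 m, 1.84 m, 0.138 m; V_B = Σ kqᵢ/rᵢ = -492 V.
ΔV = V_B − V_A = -300 V.
W_ext = qΔV = (8.12×10⁻⁹ C)(-300 V) = -2.43×10⁻⁶ J.

-2.43×10⁻⁶ J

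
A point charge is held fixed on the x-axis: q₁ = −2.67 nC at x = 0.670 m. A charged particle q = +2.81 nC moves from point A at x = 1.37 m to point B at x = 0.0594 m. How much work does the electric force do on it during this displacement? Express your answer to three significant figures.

The work done by the electric force is W_field = −ΔU = −q(V_B − V_A) = q(V_A − V_B).
At A: distance to the source charge is 0.700 m; V_A = kq₁/r = -34.3 V.
At B: distance to the source charge is 0.611 m; V_B = kq₁/r = -39.3 V.
ΔV = V_B − V_A = -5.02 V.
W_field = −qΔV = −(2.81×10⁻⁹ C)(-5.02 V) = 1.41×10⁻⁸ J.

1.41×10⁻⁸ J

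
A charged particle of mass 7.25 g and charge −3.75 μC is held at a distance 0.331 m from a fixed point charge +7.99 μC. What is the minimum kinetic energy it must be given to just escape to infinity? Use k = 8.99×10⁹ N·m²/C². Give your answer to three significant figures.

0.814 J

To just escape, total mechanical energy must reach zero at infinity: ½mv²_min + U = 0, so ½mv²_min = −U = |kQq|/r.
|U| = |kQq|/r = (8.99×10⁹ N·m²/C²)(7.99×10⁻⁶)(3.75×10⁻⁶)/(0.331) = 0.814 J.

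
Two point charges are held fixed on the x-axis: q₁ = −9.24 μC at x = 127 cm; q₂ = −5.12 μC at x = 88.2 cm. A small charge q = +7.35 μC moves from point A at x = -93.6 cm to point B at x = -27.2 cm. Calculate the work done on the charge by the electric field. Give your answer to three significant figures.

0.226 J

The work done by the electric force is W_field = −ΔU = −q(V_B − V_A) = q(V_A − V_B).
At A: distances to the source charges are 2.21 m, 1.82 m; V_A = Σ kqᵢ/rᵢ = -6.30×10⁴ V.
At B: distances to the source charges are 1.54 m, 1.15 m; V_B = Σ kqᵢ/rᵢ = -9.38×10⁴ V.
ΔV = V_B − V_A = -3.08×10⁴ V.
W_field = −qΔV = −(7.35×10⁻⁶ C)(-3.08×10⁴ V) = 0.226 J.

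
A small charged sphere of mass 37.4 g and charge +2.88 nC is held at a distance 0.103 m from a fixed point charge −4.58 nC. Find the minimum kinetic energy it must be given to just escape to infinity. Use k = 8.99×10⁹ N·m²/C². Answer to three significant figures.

To just escape, total mechanical energy must reach zero at infinity: ½mv²_min + U = 0, so ½mv²_min = −U = |kQq|/r.
|U| = |kQq|/r = (8.99×10⁹ N·m²/C²)(4.58×10⁻⁹)(2.88×10⁻⁹)/(0.103) = 1.15×10⁻⁶ J.

1.15×10⁻⁶ J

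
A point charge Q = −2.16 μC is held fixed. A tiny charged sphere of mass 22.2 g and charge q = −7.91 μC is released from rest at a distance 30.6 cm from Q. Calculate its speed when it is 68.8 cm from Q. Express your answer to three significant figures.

Only the electrostatic force acts, so mechanical energy is conserved: ½mv² = U₁ − U₂ = kQq(1/r₁ − 1/r₂).
U₁ − U₂ = (8.99×10⁹ N·m²/C²)(-2.16×10⁻⁶ C)(-7.91×10⁻⁶ C)(1/0.306 − 1/0.688) = 0.279 J.
v = √(2·0.279/0.0222) = 5.01 m/s.

5.01 m/s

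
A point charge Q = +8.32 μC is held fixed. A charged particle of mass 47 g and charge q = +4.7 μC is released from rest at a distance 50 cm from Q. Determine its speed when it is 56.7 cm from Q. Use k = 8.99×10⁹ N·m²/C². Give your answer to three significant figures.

1.88 m/s

Only the electrostatic force acts, so mechanical energy is conserved: ½mv² = U₁ − U₂ = kQq(1/r₁ − 1/r₂).
U₁ − U₂ = (8.99×10⁹ N·m²/C²)(8.32×10⁻⁶ C)(4.70×10⁻⁶ C)(1/0.500 − 1/0.567) = 0.0831 J.
v = √(2·0.0831/0.0470) = 1.88 m/s.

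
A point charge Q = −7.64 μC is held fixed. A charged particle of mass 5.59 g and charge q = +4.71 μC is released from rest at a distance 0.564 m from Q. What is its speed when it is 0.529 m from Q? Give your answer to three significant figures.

3.68 m/s

Only the electrostatic force acts, so mechanical energy is conserved: ½mv² = U₁ − U₂ = kQq(1/r₁ − 1/r₂).
U₁ − U₂ = (8.99×10⁹ N·m²/C²)(-7.64×10⁻⁶ C)(4.71×10⁻⁶ C)(1/0.564 − 1/0.529) = 0.0379 J.
v = √(2·0.0379/5.59×10⁻³) = 3.68 m/s.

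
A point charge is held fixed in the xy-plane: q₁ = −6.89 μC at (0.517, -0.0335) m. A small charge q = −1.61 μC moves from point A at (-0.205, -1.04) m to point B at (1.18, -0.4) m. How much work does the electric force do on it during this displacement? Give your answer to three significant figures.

The work done by the electric force is W_field = −ΔU = −q(V_B − V_A) = q(V_A − V_B).
At A: distance to the source charge is 1.24 m; V_A = kq₁/r = -5.00×10⁴ V.
At B: distance to the source charge is 0.758 m; V_B = kq₁/r = -8.18×10⁴ V.
ΔV = V_B − V_A = -3.18×10⁴ V.
W_field = −qΔV = −(-1.61×10⁻⁶ C)(-3.18×10⁴ V) = -0.0511 J.

-0.0511 J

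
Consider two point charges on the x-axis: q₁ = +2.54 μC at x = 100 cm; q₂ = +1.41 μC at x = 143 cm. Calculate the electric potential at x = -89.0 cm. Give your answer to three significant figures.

1.75×10⁴ V

The total potential is the scalar sum of each charge's contribution, V = Σ kqᵢ/rᵢ.
Distances from the field point to each charge: r₁ = 1.89 m, r₂ = 2.32 m.
V = k[(2.54×10⁻⁶)/(1.89) + (1.41×10⁻⁶)/(2.32)] = 1.75×10⁴ V.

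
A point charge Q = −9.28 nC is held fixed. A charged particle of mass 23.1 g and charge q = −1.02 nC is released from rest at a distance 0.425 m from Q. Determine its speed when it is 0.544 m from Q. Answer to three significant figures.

1.95×10⁻³ m/s

Only the electrostatic force acts, so mechanical energy is conserved: ½mv² = U₁ − U₂ = kQq(1/r₁ − 1/r₂).
U₁ − U₂ = (8.99×10⁹ N·m²/C²)(-9.28×10⁻⁹ C)(-1.02×10⁻⁹ C)(1/0.425 − 1/0.544) = 4.38×10⁻⁸ J.
v = √(2·4.38×10⁻⁸/0.0231) = 1.95×10⁻³ m/s.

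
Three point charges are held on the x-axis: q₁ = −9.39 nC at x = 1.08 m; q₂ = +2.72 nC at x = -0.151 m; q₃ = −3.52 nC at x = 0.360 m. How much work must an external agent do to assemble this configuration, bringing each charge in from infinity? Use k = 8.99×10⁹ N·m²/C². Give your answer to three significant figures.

5.77×10⁻⁸ J

The work to assemble the configuration equals its total potential energy, U = Σ kqᵢqⱼ/rᵢⱼ over all pairs.
Pair separations: r₁₂ = 1.23 m, r₁₃ = 0.720 m, r₂₃ = 0.511 m.
U = (-1.87×10⁻⁷) + (4.13×10⁻⁷) + (-1.68×10⁻⁷) = 5.77×10⁻⁸ J.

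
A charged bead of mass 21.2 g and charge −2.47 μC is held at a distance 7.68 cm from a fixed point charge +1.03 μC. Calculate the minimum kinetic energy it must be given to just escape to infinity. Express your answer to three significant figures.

0.298 J

To just escape, total mechanical energy must reach zero at infinity: ½mv²_min + U = 0, so ½mv²_min = −U = |kQq|/r.
|U| = |kQq|/r = (8.99×10⁹ N·m²/C²)(1.03×10⁻⁶)(2.47×10⁻⁶)/(0.0768) = 0.298 J.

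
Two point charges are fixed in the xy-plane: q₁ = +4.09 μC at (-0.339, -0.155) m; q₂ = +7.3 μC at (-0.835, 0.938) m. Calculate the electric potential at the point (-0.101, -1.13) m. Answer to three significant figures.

The total potential is the scalar sum of each charge's contribution, V = Σ kqᵢ/rᵢ.
Distances from the field point to each charge: r₁ = 1.00 m, r₂ = 2.19 m.
V = k[(4.09×10⁻⁶)/(1.00) + (7.30×10⁻⁶)/(2.19)] = 6.65×10⁴ V.

6.65×10⁴ V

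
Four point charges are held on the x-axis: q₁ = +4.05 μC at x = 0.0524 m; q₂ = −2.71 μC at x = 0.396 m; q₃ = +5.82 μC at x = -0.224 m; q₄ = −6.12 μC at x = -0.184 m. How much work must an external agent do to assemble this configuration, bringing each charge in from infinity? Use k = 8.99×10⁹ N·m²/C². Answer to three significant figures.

The assembly work is the sum of pairwise potential energies, U = Σ_{i<j} kqᵢqⱼ/rᵢⱼ.
Pair separations: r₁₂ = 0.344 m, r₁₃ = 0.276 m, r₁₄ = 0.236 m, r₂₃ = 0.620 m, r₂₄ = 0.580 m, r₃₄ = 0.0400 m.
Summing all 6 pair terms gives U = -8.44 J.

-8.44 J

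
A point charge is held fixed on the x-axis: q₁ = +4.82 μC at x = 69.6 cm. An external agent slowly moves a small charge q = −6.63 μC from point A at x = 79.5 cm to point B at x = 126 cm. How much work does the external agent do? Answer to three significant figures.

2.39 J

For quasistatic motion the external work equals the change in potential energy: W_ext = qΔV = q(V_B − V_A).
At A: distance to the source charge is 0.0990 m; V_A = kq₁/r = 4.38×10⁵ V.
At B: distance to the source charge is 0.564 m; V_B = kq₁/r = 7.68×10⁴ V.
ΔV = V_B − V_A = -3.61×10⁵ V.
W_ext = qΔV = (-6.63×10⁻⁶ C)(-3.61×10⁵ V) = 2.39 J.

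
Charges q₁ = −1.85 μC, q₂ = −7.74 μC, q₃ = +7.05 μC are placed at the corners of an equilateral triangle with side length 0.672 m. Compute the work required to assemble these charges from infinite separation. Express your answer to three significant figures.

-0.713 J

The assembly work is the sum of pairwise potential energies, U = Σ_{i<j} kqᵢqⱼ/rᵢⱼ.
All three pair separations equal the side length, 0.672 m.
U = (0.192) + (-0.174) + (-0.730) = -0.713 J.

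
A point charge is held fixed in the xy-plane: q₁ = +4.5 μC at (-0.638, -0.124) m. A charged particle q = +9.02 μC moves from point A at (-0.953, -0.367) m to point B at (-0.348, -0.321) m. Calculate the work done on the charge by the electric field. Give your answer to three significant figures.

The work done by the electric force is W_field = −ΔU = −q(V_B − V_A) = q(V_A − V_B).
At A: distance to the source charge is 0.398 m; V_A = kq₁/r = 1.02×10⁵ V.
At B: distance to the source charge is 0.351 m; V_B = kq₁/r = 1.15×10⁵ V.
ΔV = V_B − V_A = 1.37×10⁴ V.
W_field = −qΔV = −(9.02×10⁻⁶ C)(1.37×10⁴ V) = -0.124 J.

-0.124 J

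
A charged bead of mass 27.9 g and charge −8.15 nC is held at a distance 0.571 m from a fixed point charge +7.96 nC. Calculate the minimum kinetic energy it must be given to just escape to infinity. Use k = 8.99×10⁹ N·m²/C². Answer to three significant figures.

To just escape, total mechanical energy must reach zero at infinity: ½mv²_min + U = 0, so ½mv²_min = −U = |kQq|/r.
|U| = |kQq|/r = (8.99×10⁹ N·m²/C²)(7.96×10⁻⁹)(8.15×10⁻⁹)/(0.571) = 1.02×10⁻⁶ J.

1.02×10⁻⁶ J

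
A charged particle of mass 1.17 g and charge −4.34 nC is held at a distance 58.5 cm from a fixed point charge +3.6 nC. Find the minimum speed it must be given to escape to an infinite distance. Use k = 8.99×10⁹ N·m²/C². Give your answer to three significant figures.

0.0203 m/s

To just escape, total mechanical energy must reach zero at infinity: ½mv²_min + U = 0, so ½mv²_min = −U = |kQq|/r.
|U| = |kQq|/r = (8.99×10⁹ N·m²/C²)(3.60×10⁻⁹)(4.34×10⁻⁹)/(0.585) = 2.40×10⁻⁷ J.
v_min = √(2|U|/m) = √(2·2.40×10⁻⁷/1.17×10⁻³) = 0.0203 m/s.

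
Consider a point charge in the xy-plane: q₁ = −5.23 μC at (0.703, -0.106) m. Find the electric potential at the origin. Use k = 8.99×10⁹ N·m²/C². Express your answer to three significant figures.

-6.61×10⁴ V

The total potential is the scalar sum of each charge's contribution, V = Σ kqᵢ/rᵢ.
Distances from the field point to each charge: r₁ = 0.711 m.
V = k[(-5.23×10⁻⁶)/(0.711)] = -6.61×10⁴ V.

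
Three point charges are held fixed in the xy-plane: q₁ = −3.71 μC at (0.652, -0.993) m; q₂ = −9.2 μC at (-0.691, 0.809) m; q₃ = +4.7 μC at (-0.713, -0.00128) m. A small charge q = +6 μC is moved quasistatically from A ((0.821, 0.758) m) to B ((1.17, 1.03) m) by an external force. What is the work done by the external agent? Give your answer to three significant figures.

0.0511 J

For quasistatic motion the external work equals the change in potential energy: W_ext = qΔV = q(V_B − V_A).
At A: distances to the source charges are 1.76 m, 1.51 m, 1.71 m; V_A = Σ kqᵢ/rᵢ = -4.89×10⁴ V.
At B: distances to the source charges are 2.09 m, 1.87 m, 2.15 m; V_B = Σ kqᵢ/rᵢ = -4.04×10⁴ V.
ΔV = V_B − V_A = 8520 V.
W_ext = qΔV = (6.00×10⁻⁶ C)(8520 V) = 0.0511 J.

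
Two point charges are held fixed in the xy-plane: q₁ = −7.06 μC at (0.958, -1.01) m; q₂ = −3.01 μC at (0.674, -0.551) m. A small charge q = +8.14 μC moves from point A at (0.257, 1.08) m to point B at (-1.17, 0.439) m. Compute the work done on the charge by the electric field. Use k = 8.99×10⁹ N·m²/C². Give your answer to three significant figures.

The work done by the electric force is W_field = −ΔU = −q(V_B − V_A) = q(V_A − V_B).
At A: distances to the source charges are 2.20 m, 1.68 m; V_A = Σ kqᵢ/rᵢ = -4.49×10⁴ V.
At B: distances to the source charges are 2.57 m, 2.09 m; V_B = Σ kqᵢ/rᵢ = -3.76×10⁴ V.
ΔV = V_B − V_A = 7280 V.
W_field = −qΔV = −(8.14×10⁻⁶ C)(7280 V) = -0.0593 J.

-0.0593 J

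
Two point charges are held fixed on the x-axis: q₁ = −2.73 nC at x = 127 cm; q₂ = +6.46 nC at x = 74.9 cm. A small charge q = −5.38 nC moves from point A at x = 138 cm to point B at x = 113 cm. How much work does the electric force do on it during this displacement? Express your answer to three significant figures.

5.82×10⁻⁷ J

The work done by the electric force is W_field = −ΔU = −q(V_B − V_A) = q(V_A − V_B).
At A: distances to the source charges are 0.110 m, 0.631 m; V_A = Σ kqᵢ/rᵢ = -131 V.
At B: distances to the source charges are 0.140 m, 0.381 m; V_B = Σ kqᵢ/rᵢ = -22.9 V.
ΔV = V_B − V_A = 108 V.
W_field = −qΔV = −(-5.38×10⁻⁹ C)(108 V) = 5.82×10⁻⁷ J.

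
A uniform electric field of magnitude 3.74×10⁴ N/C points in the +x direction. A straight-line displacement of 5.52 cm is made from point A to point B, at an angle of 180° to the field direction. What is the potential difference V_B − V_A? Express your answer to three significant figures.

2060 V

Only the component of displacement along E changes the potential: ΔV = −E·d·cosθ.
ΔV = −(3.74×10⁴ V/m)(0.0552 m)cos180° = 2060 V.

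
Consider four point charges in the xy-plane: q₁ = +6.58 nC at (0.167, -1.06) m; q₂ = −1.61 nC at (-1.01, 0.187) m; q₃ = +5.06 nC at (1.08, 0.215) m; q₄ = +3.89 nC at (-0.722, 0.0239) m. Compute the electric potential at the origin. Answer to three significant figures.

131 V

The total potential is the scalar sum of each charge's contribution, V = Σ kqᵢ/rᵢ.
Distances from the field point to each charge: r₁ = 1.07 m, r₂ = 1.03 m, r₃ = 1.10 m, r₄ = 0.722 m.
V = k[(6.58×10⁻⁹)/(1.07) + (-1.61×10⁻⁹)/(1.03) + (5.06×10⁻⁹)/(1.10) + (3.89×10⁻⁹)/(0.722)] = 131 V.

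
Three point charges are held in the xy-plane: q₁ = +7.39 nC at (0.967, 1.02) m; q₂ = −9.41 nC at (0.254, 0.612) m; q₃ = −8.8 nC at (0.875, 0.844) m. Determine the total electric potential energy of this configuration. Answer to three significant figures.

The assembly work is the sum of pairwise potential energies, U = Σ_{i<j} kqᵢqⱼ/rᵢⱼ.
Pair separations: r₁₂ = 0.821 m, r₁₃ = 0.199 m, r₂₃ = 0.663 m.
U = (-7.61×10⁻⁷) + (-2.94×10⁻⁶) + (1.12×10⁻⁶) = -2.58×10⁻⁶ J.

-2.58×10⁻⁶ J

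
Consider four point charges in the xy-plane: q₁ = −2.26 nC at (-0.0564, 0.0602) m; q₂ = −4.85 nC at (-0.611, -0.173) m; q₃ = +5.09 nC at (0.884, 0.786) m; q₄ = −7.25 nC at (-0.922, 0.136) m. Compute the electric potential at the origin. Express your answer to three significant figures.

The total potential is the scalar sum of each charge's contribution, V = Σ kqᵢ/rᵢ.
Distances from the field point to each charge: r₁ = 0.0825 m, r₂ = 0.635 m, r₃ = 1.18 m, r₄ = 0.932 m.
V = k[(-2.26×10⁻⁹)/(0.0825) + (-4.85×10⁻⁹)/(0.635) + (5.09×10⁻⁹)/(1.18) + (-7.25×10⁻⁹)/(0.932)] = -346 V.

-346 V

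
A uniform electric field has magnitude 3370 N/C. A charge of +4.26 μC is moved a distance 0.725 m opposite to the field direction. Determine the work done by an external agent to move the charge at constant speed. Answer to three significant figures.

The potential change for a displacement 0.725 m opposite to the field direction is ΔV = +Ed = 2440 V.
W_ext = qΔV = 0.0104 J.

0.0104 J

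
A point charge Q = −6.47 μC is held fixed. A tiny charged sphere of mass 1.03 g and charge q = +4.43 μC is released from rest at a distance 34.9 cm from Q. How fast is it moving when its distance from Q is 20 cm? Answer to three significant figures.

Only the electrostatic force acts, so mechanical energy is conserved: ½mv² = U₁ − U₂ = kQq(1/r₁ − 1/r₂).
U₁ − U₂ = (8.99×10⁹ N·m²/C²)(-6.47×10⁻⁶ C)(4.43×10⁻⁶ C)(1/0.349 − 1/0.200) = 0.550 J.
v = √(2·0.550/1.03×10⁻³) = 32.7 m/s.

32.7 m/s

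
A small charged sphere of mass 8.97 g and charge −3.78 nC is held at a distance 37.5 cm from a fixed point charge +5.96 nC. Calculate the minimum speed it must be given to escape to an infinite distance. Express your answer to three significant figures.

To just escape, total mechanical energy must reach zero at infinity: ½mv²_min + U = 0, so ½mv²_min = −U = |kQq|/r.
|U| = |kQq|/r = (8.99×10⁹ N·m²/C²)(5.96×10⁻⁹)(3.78×10⁻⁹)/(0.375) = 5.40×10⁻⁷ J.
v_min = √(2|U|/m) = √(2·5.40×10⁻⁷/8.97×10⁻³) = 0.0110 m/s.

0.0110 m/s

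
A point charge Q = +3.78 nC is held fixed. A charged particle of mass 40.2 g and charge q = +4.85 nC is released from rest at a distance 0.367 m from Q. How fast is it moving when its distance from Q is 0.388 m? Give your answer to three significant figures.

Only the electrostatic force acts, so mechanical energy is conserved: ½mv² = U₁ − U₂ = kQq(1/r₁ − 1/r₂).
U₁ − U₂ = (8.99×10⁹ N·m²/C²)(3.78×10⁻⁹ C)(4.85×10⁻⁹ C)(1/0.367 − 1/0.388) = 2.43×10⁻⁸ J.
v = √(2·2.43×10⁻⁸/0.0402) = 1.10×10⁻³ m/s.

1.10×10⁻³ m/s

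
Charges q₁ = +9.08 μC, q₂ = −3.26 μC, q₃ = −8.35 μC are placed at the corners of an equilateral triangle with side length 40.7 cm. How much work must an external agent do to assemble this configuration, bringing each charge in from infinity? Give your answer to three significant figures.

The work to assemble the configuration equals its total potential energy, U = Σ kqᵢqⱼ/rᵢⱼ over all pairs.
All three pair separations equal the side length, 0.407 m.
U = (-0.654) + (-1.67) + (0.601) = -1.73 J.

-1.73 J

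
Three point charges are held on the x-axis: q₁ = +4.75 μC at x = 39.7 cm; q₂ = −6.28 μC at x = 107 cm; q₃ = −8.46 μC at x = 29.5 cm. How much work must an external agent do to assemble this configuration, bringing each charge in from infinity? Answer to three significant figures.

-3.32 J

The work to assemble the configuration equals its total potential energy, U = Σ kqᵢqⱼ/rᵢⱼ over all pairs.
Pair separations: r₁₂ = 0.673 m, r₁₃ = 0.102 m, r₂₃ = 0.775 m.
U = (-0.398) + (-3.54) + (0.616) = -3.32 J.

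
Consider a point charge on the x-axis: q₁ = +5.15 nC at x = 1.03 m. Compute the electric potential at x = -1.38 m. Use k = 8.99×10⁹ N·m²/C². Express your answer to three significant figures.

The total potential is the scalar sum of each charge's contribution, V = Σ kqᵢ/rᵢ.
V = k[(5.15×10⁻⁹)/(2.41)] = 19.2 V.

19.2 V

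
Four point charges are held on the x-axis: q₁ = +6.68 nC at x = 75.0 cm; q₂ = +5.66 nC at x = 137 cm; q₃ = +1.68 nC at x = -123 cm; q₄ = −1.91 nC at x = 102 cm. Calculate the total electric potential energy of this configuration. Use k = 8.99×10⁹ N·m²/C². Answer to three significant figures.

-8.33×10⁻⁸ J

The work to assemble the configuration equals its total potential energy, U = Σ kqᵢqⱼ/rᵢⱼ over all pairs.
Pair separations: r₁₂ = 0.620 m, r₁₃ = 1.98 m, r₁₄ = 0.270 m, r₂₃ = 2.60 m, r₂₄ = 0.350 m, r₃₄ = 2.25 m.
Summing all 6 pair terms gives U = -8.33×10⁻⁸ J.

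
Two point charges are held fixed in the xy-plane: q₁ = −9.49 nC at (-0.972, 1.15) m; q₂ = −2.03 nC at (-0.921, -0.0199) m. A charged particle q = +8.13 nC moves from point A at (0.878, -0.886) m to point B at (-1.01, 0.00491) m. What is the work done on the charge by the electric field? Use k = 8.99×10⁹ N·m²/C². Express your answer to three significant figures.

1.88×10⁻⁶ J

The work done by the electric force is W_field = −ΔU = −q(V_B − V_A) = q(V_A − V_B).
At A: distances to the source charges are 2.75 m, 2.00 m; V_A = Σ kqᵢ/rᵢ = -40.2 V.
At B: distances to the source charges are 1.15 m, 0.0924 m; V_B = Σ kqᵢ/rᵢ = -272 V.
ΔV = V_B − V_A = -232 V.
W_field = −qΔV = −(8.13×10⁻⁹ C)(-232 V) = 1.88×10⁻⁶ J.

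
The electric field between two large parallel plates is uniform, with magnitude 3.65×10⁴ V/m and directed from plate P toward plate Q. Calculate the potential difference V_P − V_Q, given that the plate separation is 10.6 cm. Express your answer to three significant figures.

3870 V

In a uniform field, potential decreases in the direction of E: ΔV = −E·d for a displacement d parallel to E.
Going from Q to P is a displacement of 10.6 cm opposite to the field, so V_P − V_Q = +Ed = 3870 V.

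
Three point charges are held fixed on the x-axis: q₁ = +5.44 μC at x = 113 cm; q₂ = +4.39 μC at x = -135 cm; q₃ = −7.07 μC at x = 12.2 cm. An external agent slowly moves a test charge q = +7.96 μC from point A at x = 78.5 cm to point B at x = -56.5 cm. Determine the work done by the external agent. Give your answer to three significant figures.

For quasistatic motion the external work equals the change in potential energy: W_ext = qΔV = q(V_B − V_A).
At A: distances to the source charges are 0.345 m, 2.14 m, 0.663 m; V_A = Σ kqᵢ/rᵢ = 6.44×10⁴ V.
At B: distances to the source charges are 1.69 m, 0.785 m, 0.687 m; V_B = Σ kqᵢ/rᵢ = -1.34×10⁴ V.
ΔV = V_B − V_A = -7.78×10⁴ V.
W_ext = qΔV = (7.96×10⁻⁶ C)(-7.78×10⁴ V) = -0.619 J.

-0.619 J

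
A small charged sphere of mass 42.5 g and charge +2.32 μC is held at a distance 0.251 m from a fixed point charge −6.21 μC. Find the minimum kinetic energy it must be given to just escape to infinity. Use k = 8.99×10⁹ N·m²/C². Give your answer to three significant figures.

To just escape, total mechanical energy must reach zero at infinity: ½mv²_min + U = 0, so ½mv²_min = −U = |kQq|/r.
|U| = |kQq|/r = (8.99×10⁹ N·m²/C²)(6.21×10⁻⁶)(2.32×10⁻⁶)/(0.251) = 0.516 J.

0.516 J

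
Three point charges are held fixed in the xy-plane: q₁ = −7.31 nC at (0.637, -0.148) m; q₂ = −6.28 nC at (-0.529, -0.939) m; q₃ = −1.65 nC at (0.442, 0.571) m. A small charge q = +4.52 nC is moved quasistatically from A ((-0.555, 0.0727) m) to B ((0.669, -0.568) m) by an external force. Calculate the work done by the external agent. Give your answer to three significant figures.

-4.09×10⁻⁷ J

For quasistatic motion the external work equals the change in potential energy: W_ext = qΔV = q(V_B − V_A).
At A: distances to the source charges are 1.21 m, 1.01 m, 1.11 m; V_A = Σ kqᵢ/rᵢ = -123 V.
At B: distances to the source charges are 0.421 m, 1.25 m, 1.16 m; V_B = Σ kqᵢ/rᵢ = -214 V.
ΔV = V_B − V_A = -90.5 V.
W_ext = qΔV = (4.52×10⁻⁹ C)(-90.5 V) = -4.09×10⁻⁷ J.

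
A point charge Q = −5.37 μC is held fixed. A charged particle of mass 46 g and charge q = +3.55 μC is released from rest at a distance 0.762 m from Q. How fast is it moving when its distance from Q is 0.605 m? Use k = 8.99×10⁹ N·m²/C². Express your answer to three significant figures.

1.59 m/s

Only the electrostatic force acts, so mechanical energy is conserved: ½mv² = U₁ − U₂ = kQq(1/r₁ − 1/r₂).
U₁ − U₂ = (8.99×10⁹ N·m²/C²)(-5.37×10⁻⁶ C)(3.55×10⁻⁶ C)(1/0.762 − 1/0.605) = 0.0584 J.
v = √(2·0.0584/0.0460) = 1.59 m/s.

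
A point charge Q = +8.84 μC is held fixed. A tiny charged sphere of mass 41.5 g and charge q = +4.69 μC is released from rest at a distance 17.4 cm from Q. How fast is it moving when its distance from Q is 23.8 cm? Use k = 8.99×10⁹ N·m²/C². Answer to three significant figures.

5.27 m/s

Only the electrostatic force acts, so mechanical energy is conserved: ½mv² = U₁ − U₂ = kQq(1/r₁ − 1/r₂).
U₁ − U₂ = (8.99×10⁹ N·m²/C²)(8.84×10⁻⁶ C)(4.69×10⁻⁶ C)(1/0.174 − 1/0.238) = 0.576 J.
v = √(2·0.576/0.0415) = 5.27 m/s.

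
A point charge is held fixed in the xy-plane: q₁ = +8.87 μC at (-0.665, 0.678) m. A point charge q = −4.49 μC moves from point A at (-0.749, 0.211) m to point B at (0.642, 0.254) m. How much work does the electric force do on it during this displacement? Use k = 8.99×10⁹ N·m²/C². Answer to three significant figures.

-0.494 J

The work done by the electric force is W_field = −ΔU = −q(V_B − V_A) = q(V_A − V_B).
At A: distance to the source charge is 0.474 m; V_A = kq₁/r = 1.68×10⁵ V.
At B: distance to the source charge is 1.37 m; V_B = kq₁/r = 5.80×10⁴ V.
ΔV = V_B − V_A = -1.10×10⁵ V.
W_field = −qΔV = −(-4.49×10⁻⁶ C)(-1.10×10⁵ V) = -0.494 J.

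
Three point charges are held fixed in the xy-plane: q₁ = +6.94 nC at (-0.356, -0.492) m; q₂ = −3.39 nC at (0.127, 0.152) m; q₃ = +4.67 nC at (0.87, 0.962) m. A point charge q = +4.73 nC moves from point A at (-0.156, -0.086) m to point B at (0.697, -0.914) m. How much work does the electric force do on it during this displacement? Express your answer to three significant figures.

1.51×10⁻⁷ J

The work done by the electric force is W_field = −ΔU = −q(V_B − V_A) = q(V_A − V_B).
At A: distances to the source charges are 0.453 m, 0.370 m, 1.47 m; V_A = Σ kqᵢ/rᵢ = 84.1 V.
At B: distances to the source charges are 1.13 m, 1.21 m, 1.88 m; V_B = Σ kqᵢ/rᵢ = 52.1 V.
ΔV = V_B − V_A = -32.0 V.
W_field = −qΔV = −(4.73×10⁻⁹ C)(-32.0 V) = 1.51×10⁻⁷ J.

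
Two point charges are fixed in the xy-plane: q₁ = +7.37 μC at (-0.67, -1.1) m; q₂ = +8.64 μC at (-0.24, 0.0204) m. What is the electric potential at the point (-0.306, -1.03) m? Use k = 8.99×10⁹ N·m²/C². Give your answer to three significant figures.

Electric potential is a scalar, so the contributions from each charge add algebraically: V = Σ kqᵢ/rᵢ.
Distances from the field point to each charge: r₁ = 0.371 m, r₂ = 1.05 m.
V = k[(7.37×10⁻⁶)/(0.371) + (8.64×10⁻⁶)/(1.05)] = 2.53×10⁵ V.

2.53×10⁵ V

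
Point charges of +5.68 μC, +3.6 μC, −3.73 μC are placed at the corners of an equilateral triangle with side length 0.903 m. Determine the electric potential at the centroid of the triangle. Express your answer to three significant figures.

9.57×10⁴ V

The total potential is the scalar sum of each charge's contribution, V = Σ kqᵢ/rᵢ.
The distance from each vertex to the centroid is a/√3 = 0.521 m.
V = k[(5.68×10⁻⁶)/(0.521) + (3.60×10⁻⁶)/(0.521) + (-3.73×10⁻⁶)/(0.521)] = 9.57×10⁴ V.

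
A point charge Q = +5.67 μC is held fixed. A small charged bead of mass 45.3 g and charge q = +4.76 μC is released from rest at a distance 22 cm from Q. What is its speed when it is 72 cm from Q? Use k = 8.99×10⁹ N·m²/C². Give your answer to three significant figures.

Only the electrostatic force acts, so mechanical energy is conserved: ½mv² = U₁ − U₂ = kQq(1/r₁ − 1/r₂).
U₁ − U₂ = (8.99×10⁹ N·m²/C²)(5.67×10⁻⁶ C)(4.76×10⁻⁶ C)(1/0.220 − 1/0.720) = 0.766 J.
v = √(2·0.766/0.0453) = 5.81 m/s.

5.81 m/s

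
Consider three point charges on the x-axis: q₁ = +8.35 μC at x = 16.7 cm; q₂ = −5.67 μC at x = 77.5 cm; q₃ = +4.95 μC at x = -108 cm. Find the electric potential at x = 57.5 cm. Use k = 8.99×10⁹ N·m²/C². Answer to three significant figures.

Electric potential is a scalar, so the contributions from each charge add algebraically: V = Σ kqᵢ/rᵢ.
Distances from the field point to each charge: r₁ = 0.408 m, r₂ = 0.200 m, r₃ = 1.66 m.
V = k[(8.35×10⁻⁶)/(0.408) + (-5.67×10⁻⁶)/(0.200) + (4.95×10⁻⁶)/(1.66)] = -4.40×10⁴ V.

-4.40×10⁴ V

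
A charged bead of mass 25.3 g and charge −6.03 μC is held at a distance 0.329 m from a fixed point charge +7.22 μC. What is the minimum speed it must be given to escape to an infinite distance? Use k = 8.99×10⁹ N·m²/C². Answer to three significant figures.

To just escape, total mechanical energy must reach zero at infinity: ½mv²_min + U = 0, so ½mv²_min = −U = |kQq|/r.
|U| = |kQq|/r = (8.99×10⁹ N·m²/C²)(7.22×10⁻⁶)(6.03×10⁻⁶)/(0.329) = 1.19 J.
v_min = √(2|U|/m) = √(2·1.19/0.0253) = 9.70 m/s.

9.70 m/s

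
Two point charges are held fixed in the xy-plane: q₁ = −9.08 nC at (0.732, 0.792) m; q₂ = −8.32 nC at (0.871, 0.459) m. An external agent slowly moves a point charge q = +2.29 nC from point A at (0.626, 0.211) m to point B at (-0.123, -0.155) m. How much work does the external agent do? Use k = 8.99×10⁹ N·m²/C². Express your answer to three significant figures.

5.15×10⁻⁷ J

For quasistatic motion the external work equals the change in potential energy: W_ext = qΔV = q(V_B − V_A).
At A: distances to the source charges are 0.591 m, 0.349 m; V_A = Σ kqᵢ/rᵢ = -353 V.
At B: distances to the source charges are 1.28 m, 1.17 m; V_B = Σ kqᵢ/rᵢ = -128 V.
ΔV = V_B − V_A = 225 V.
W_ext = qΔV = (2.29×10⁻⁹ C)(225 V) = 5.15×10⁻⁷ J.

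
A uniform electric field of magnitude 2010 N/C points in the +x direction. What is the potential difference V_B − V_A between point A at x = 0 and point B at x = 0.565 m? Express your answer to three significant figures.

In a uniform field, potential decreases in the direction of E: V_B − V_A = −E·Δx.
V_B − V_A = −(2010 V/m)(0.565 m) = -1140 V.

-1140 V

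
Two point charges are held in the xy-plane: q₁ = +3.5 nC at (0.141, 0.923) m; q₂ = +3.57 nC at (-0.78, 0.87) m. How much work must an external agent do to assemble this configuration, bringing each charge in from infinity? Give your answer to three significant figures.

The assembly work is the sum of pairwise potential energies, U = Σ_{i<j} kqᵢqⱼ/rᵢⱼ.
Pair separations: r₁₂ = 0.923 m.
U = (1.22×10⁻⁷) = 1.22×10⁻⁷ J.

1.22×10⁻⁷ J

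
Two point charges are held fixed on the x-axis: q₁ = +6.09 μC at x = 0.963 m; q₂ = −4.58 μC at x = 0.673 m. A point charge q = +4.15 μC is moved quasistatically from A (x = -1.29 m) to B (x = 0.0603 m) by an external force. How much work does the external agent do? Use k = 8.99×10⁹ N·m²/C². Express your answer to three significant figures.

-0.0410 J

For quasistatic motion the external work equals the change in potential energy: W_ext = qΔV = q(V_B − V_A).
At A: distances to the source charges are 2.25 m, 1.96 m; V_A = Σ kqᵢ/rᵢ = 3330 V.
At B: distances to the source charges are 0.903 m, 0.613 m; V_B = Σ kqᵢ/rᵢ = -6550 V.
ΔV = V_B − V_A = -9880 V.
W_ext = qΔV = (4.15×10⁻⁶ C)(-9880 V) = -0.0410 J.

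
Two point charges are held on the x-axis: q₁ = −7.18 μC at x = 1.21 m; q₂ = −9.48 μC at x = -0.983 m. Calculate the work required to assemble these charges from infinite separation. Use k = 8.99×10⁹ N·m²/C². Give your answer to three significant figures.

0.279 J

The assembly work is the sum of pairwise potential energies, U = Σ_{i<j} kqᵢqⱼ/rᵢⱼ.
Pair separations: r₁₂ = 2.19 m.
U = (0.279) = 0.279 J.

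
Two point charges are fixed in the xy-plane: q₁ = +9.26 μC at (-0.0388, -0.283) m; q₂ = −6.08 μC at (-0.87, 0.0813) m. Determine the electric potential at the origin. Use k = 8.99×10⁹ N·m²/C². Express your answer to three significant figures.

2.29×10⁵ V

The total potential is the scalar sum of each charge's contribution, V = Σ kqᵢ/rᵢ.
Distances from the field point to each charge: r₁ = 0.286 m, r₂ = 0.874 m.
V = k[(9.26×10⁻⁶)/(0.286) + (-6.08×10⁻⁶)/(0.874)] = 2.29×10⁵ V.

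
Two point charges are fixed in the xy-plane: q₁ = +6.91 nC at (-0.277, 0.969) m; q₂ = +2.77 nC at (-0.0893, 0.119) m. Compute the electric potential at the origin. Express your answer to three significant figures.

229 V

Electric potential is a scalar, so the contributions from each charge add algebraically: V = Σ kqᵢ/rᵢ.
Distances from the field point to each charge: r₁ = 1.01 m, r₂ = 0.149 m.
V = k[(6.91×10⁻⁹)/(1.01) + (2.77×10⁻⁹)/(0.149)] = 229 V.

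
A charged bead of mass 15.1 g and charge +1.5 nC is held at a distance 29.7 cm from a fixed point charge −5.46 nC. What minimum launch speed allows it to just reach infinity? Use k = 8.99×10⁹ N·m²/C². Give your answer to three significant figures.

5.73×10⁻³ m/s

To just escape, total mechanical energy must reach zero at infinity: ½mv²_min + U = 0, so ½mv²_min = −U = |kQq|/r.
|U| = |kQq|/r = (8.99×10⁹ N·m²/C²)(5.46×10⁻⁹)(1.50×10⁻⁹)/(0.297) = 2.48×10⁻⁷ J.
v_min = √(2|U|/m) = √(2·2.48×10⁻⁷/0.0151) = 5.73×10⁻³ m/s.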